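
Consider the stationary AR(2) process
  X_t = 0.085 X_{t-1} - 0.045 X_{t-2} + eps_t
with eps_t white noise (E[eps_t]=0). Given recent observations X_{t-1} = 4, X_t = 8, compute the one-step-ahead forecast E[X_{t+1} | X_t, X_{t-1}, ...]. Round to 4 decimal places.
E[X_{t+1} \mid \mathcal F_t] = 0.5000

For an AR(p) model X_t = c + sum_i phi_i X_{t-i} + eps_t, the
one-step-ahead conditional mean is
  E[X_{t+1} | X_t, ...] = c + sum_i phi_i X_{t+1-i}.
Substitute known values:
  E[X_{t+1} | ...] = (0.085) * (8) + (-0.045) * (4)
                   = 0.5000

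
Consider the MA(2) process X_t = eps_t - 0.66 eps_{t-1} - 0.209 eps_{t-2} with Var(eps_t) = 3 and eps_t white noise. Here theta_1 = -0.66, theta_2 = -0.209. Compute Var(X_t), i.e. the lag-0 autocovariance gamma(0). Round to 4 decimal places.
\gamma(0) = 4.4378

For an MA(q) process X_t = eps_t + sum_i theta_i eps_{t-i} with
Var(eps_t) = sigma^2, the variance is
  gamma(0) = sigma^2 * (1 + sum_i theta_i^2).
  sum_i theta_i^2 = (-0.66)^2 + (-0.209)^2 = 0.4356 + 0.043681 = 0.479281.
  gamma(0) = 3 * (1 + 0.479281) = 3 * 1.479281 = 4.437843, which rounds to 4.4378.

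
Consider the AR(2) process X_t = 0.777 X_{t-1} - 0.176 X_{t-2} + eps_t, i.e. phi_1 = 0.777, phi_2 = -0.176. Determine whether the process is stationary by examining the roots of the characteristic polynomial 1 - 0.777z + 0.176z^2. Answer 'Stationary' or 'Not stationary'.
\text{Stationary}

The AR(p) characteristic polynomial is P(z) = 1 - 0.777z + 0.176z^2.
Stationarity requires all roots to lie outside the unit circle, i.e. |z| > 1 for every root.
Set 1 + (-0.777) z + (0.176) z^2 = 0, i.e. a z^2 + b z + c = 0 with a = 0.176, b = -0.777, c = 1.
Discriminant D = b^2 - 4ac = (-0.777)^2 - 4*(0.176)*1 = 0.603729 - (0.704) = -0.100271.
D < 0, so the roots are the complex-conjugate pair z = (-b +/- i sqrt(-D)) / (2a) = 2.2074 +/- 0.8996i.
For a conjugate pair |z|^2 = z * conj(z) = (product of roots) = c/a = 1/(0.176) = 5.681818, so |z| = sqrt(5.681818) = 2.3837 for both roots.
Moduli of all roots: 2.3837, 2.3837.
All moduli strictly greater than 1? Yes.
Verdict: Stationary.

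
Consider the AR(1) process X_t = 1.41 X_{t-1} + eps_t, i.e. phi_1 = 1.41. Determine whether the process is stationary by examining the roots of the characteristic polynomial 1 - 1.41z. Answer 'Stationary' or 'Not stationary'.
\text{Not stationary}

The AR(p) characteristic polynomial is P(z) = 1 - 1.41z.
Stationarity requires all roots to lie outside the unit circle, i.e. |z| > 1 for every root.
This is linear in z: 1 + (-1.41) z = 0  =>  z = -1/(-1.41) = 0.70922,  |z| = 0.70922.
Moduli of all roots: 0.7092.
All moduli strictly greater than 1? No.
Verdict: Not stationary.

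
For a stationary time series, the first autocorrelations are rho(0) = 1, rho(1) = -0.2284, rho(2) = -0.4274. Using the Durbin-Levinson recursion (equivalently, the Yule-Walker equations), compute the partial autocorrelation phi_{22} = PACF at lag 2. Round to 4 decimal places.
\phi_{22} = -0.5060

The PACF at lag k is phi_{kk}, the last component of the solution
to the Yule-Walker system G_k phi = r_k where
  (G_k)_{ij} = rho(|i - j|), (r_k)_i = rho(i), i,j = 1..k.
Equivalently, Durbin-Levinson gives phi_{kk} iteratively:
  phi_{11} = rho(1)
  phi_{kk} = [rho(k) - sum_{j=1..k-1} phi_{k-1,j} rho(k-j)]
            / [1 - sum_{j=1..k-1} phi_{k-1,j} rho(j)],
  phi_{k,j} = phi_{k-1,j} - phi_{kk} phi_{k-1,k-j},  j = 1..k-1.
Step k = 1:
  phi_11 = rho(1) = -0.2284.
Step k = 2:
  phi_22 = [rho(2) - phi_11 rho(1)] / [1 - phi_11 rho(1)] = [-0.4274 - (-0.2284)(-0.2284)] / [1 - (-0.2284)(-0.2284)]
         = -0.47956656 / 0.94783344 = -0.506.
Therefore phi_{22} = -0.5060.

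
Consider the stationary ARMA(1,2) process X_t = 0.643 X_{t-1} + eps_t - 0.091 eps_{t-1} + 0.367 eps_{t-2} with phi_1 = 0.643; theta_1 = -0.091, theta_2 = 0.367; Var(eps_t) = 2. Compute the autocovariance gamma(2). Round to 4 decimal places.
\gamma(2) = 2.6911

Multiply the model equation by X_{t-k} and take expectations. With theta_0 = psi_0 = 1 and psi_j the MA(infinity) weights, this gives
  gamma(k) - sum_i phi_i gamma(k-i) = c_k,
  c_k = sigma^2 * sum_{j=k..q} theta_j psi_{j-k}   (c_k = 0 for k > q),
using gamma(-m) = gamma(m).
psi-weights needed (psi_j = theta_j + sum_i phi_i psi_{j-i}):
  psi_1 = theta_1 + phi_1 = -0.091 + (0.643) = 0.552
  psi_2 = theta_2 + phi_1 psi_1 = 0.367 + (0.643)(0.552) = 0.721936
Right-hand sides:
  c_0 = sigma^2 (1 + theta_1 psi_1 + theta_2 psi_2) = 2 * (1 + (-0.091)(0.552) + (0.367)(0.721936)) = 2 * 1.214719 = 2.429437
  c_1 = sigma^2 (theta_1 + theta_2 psi_1) = 2 * (-0.091 + (0.367)(0.552)) = 0.223168
  c_2 = sigma^2 theta_2 = 2 * (0.367) = 0.734
Equations for k = 0 and k = 1 (AR order 1):
  gamma(0) = phi_1 gamma(1) + c_0
  gamma(1) = phi_1 gamma(0) + c_1
Substituting the second into the first: gamma(0) (1 - phi_1^2) = c_0 + phi_1 c_1, so
  gamma(0) = (c_0 + phi_1 c_1) / (1 - phi_1^2) = (2.429437 + (0.643)(0.223168)) / (1 - (0.643)^2) = 2.572934 / 0.586551 = 4.386548.
  gamma(1) = phi_1 gamma(0) + c_1 = (0.643)(4.386548) + (0.223168) = 3.043718.
For k = 2: gamma(2) = phi_1 gamma(1) + c_2
  = (0.643)(3.043718) + (0.734) = 2.691111.
Therefore gamma(2) = 2.6911 (to 4 decimal places).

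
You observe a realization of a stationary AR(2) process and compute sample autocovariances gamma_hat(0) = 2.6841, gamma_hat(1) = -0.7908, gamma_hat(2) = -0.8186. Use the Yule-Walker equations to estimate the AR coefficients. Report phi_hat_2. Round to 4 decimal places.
\hat\phi_{2} = -0.4290

The Yule-Walker equations for an AR(p) process read, in matrix form,
  Gamma_p phi = r_p,   with   (Gamma_p)_{ij} = gamma(|i - j|),
                       (r_p)_i = gamma(i),   i,j = 1..p.
Substitute the sample gammas (Toeplitz matrix and right-hand side of size 2):
  Gamma_p = [[2.6841, -0.7908], [-0.7908, 2.6841]]
  r_p     = [-0.7908, -0.8186]
Written out:
  2.6841 phi_1 - 0.7908 phi_2 = -0.7908
  -0.7908 phi_1 + 2.6841 phi_2 = -0.8186
Solve by Cramer's rule:
  det = gamma(0)^2 - gamma(1)^2 = (2.6841)^2 - (-0.7908)^2 = 7.20439281 - 0.62536464 = 6.57902817
  phi_hat_1 = [gamma(1) gamma(0) - gamma(1) gamma(2)] / det = [(-0.7908)(2.6841) - (-0.7908)(-0.8186)] / 6.57902817 = -2.76993516 / 6.57902817 = -0.421
  phi_hat_2 = [gamma(0) gamma(2) - gamma(1)^2] / det = [(2.6841)(-0.8186) - (-0.7908)^2] / 6.57902817 = -2.8225689 / 6.57902817 = -0.429
So phi_hat = [-0.4210, -0.4290].
Therefore phi_hat_2 = -0.4290.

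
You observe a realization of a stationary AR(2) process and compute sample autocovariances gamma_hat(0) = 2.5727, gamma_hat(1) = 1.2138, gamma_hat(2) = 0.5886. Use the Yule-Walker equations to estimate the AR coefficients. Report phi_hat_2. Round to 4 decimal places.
\hat\phi_{2} = 0.0080

The Yule-Walker equations for an AR(p) process read, in matrix form,
  Gamma_p phi = r_p,   with   (Gamma_p)_{ij} = gamma(|i - j|),
                       (r_p)_i = gamma(i),   i,j = 1..p.
Substitute the sample gammas (Toeplitz matrix and right-hand side of size 2):
  Gamma_p = [[2.5727, 1.2138], [1.2138, 2.5727]]
  r_p     = [1.2138, 0.5886]
Written out:
  2.5727 phi_1 + 1.2138 phi_2 = 1.2138
  1.2138 phi_1 + 2.5727 phi_2 = 0.5886
Solve by Cramer's rule:
  det = gamma(0)^2 - gamma(1)^2 = (2.5727)^2 - (1.2138)^2 = 6.61878529 - 1.47331044 = 5.14547485
  phi_hat_1 = [gamma(1) gamma(0) - gamma(1) gamma(2)] / det = [(1.2138)(2.5727) - (1.2138)(0.5886)] / 5.14547485 = 2.40830058 / 5.14547485 = 0.468
  phi_hat_2 = [gamma(0) gamma(2) - gamma(1)^2] / det = [(2.5727)(0.5886) - (1.2138)^2] / 5.14547485 = 0.04098078 / 5.14547485 = 0.008
So phi_hat = [0.4680, 0.0080].
Therefore phi_hat_2 = 0.0080.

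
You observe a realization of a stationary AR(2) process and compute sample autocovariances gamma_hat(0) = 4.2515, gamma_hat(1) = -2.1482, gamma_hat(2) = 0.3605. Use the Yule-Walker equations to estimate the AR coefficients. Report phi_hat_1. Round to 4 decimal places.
\hat\phi_{1} = -0.6210

The Yule-Walker equations for an AR(p) process read, in matrix form,
  Gamma_p phi = r_p,   with   (Gamma_p)_{ij} = gamma(|i - j|),
                       (r_p)_i = gamma(i),   i,j = 1..p.
Substitute the sample gammas (Toeplitz matrix and right-hand side of size 2):
  Gamma_p = [[4.2515, -2.1482], [-2.1482, 4.2515]]
  r_p     = [-2.1482, 0.3605]
Written out:
  4.2515 phi_1 - 2.1482 phi_2 = -2.1482
  -2.1482 phi_1 + 4.2515 phi_2 = 0.3605
Solve by Cramer's rule:
  det = gamma(0)^2 - gamma(1)^2 = (4.2515)^2 - (-2.1482)^2 = 18.07525225 - 4.61476324 = 13.46048901
  phi_hat_1 = [gamma(1) gamma(0) - gamma(1) gamma(2)] / det = [(-2.1482)(4.2515) - (-2.1482)(0.3605)] / 13.46048901 = -8.3586462 / 13.46048901 = -0.621
  phi_hat_2 = [gamma(0) gamma(2) - gamma(1)^2] / det = [(4.2515)(0.3605) - (-2.1482)^2] / 13.46048901 = -3.08209749 / 13.46048901 = -0.229
So phi_hat = [-0.6210, -0.2290].
Therefore phi_hat_1 = -0.6210.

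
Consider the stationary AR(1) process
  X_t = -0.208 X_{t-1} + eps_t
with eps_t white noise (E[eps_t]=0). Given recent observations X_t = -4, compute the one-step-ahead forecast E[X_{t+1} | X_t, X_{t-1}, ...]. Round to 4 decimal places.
E[X_{t+1} \mid \mathcal F_t] = 0.8320

For an AR(p) model X_t = c + sum_i phi_i X_{t-i} + eps_t, the
one-step-ahead conditional mean is
  E[X_{t+1} | X_t, ...] = c + sum_i phi_i X_{t+1-i}.
Substitute known values:
  E[X_{t+1} | ...] = (-0.208) * (-4)
                   = 0.8320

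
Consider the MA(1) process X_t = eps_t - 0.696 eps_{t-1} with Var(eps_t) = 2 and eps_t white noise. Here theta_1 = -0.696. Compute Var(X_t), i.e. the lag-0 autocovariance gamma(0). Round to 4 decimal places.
\gamma(0) = 2.9688

For an MA(q) process X_t = eps_t + sum_i theta_i eps_{t-i} with
Var(eps_t) = sigma^2, the variance is
  gamma(0) = sigma^2 * (1 + sum_i theta_i^2).
  sum_i theta_i^2 = (-0.696)^2 = 0.484416.
  gamma(0) = 2 * (1 + 0.484416) = 2 * 1.484416 = 2.968832, which rounds to 2.9688.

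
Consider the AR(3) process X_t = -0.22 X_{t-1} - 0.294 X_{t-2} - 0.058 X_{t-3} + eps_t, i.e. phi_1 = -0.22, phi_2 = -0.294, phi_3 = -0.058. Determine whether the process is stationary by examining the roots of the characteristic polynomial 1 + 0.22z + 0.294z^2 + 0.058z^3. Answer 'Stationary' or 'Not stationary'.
\text{Stationary}

The AR(p) characteristic polynomial is P(z) = 1 + 0.22z + 0.294z^2 + 0.058z^3.
Stationarity requires all roots to lie outside the unit circle, i.e. |z| > 1 for every root.
Degree 3: look for a simple real root z0 first, then factor out (1 - z/z0) and solve the remaining quadratic.
Testing z0 = -5: P(-5) = 1 + (0.22)(-5) + (0.294)(-5)^2 + (0.058)(-5)^3
  = 1 + (-1.1) + (7.35) + (-7.25) = 0.  So z_0 = -5 is a root, |z_0| = 5.
Divide out the factor (1 + 0.2 z) = (1 - z/z0) (since 1/z0 = -0.2):
  P(z) = (1 + 0.2 z)(1 + (0.02) z + (0.29) z^2)
  [check: z-coef 0.02 - (-0.2) = 0.22; z^2-coef 0.29 - (-0.2)(0.02) = 0.294; z^3-coef -(-0.2)(0.29) = 0.058.]
Remaining roots from the quadratic factor 1 + (0.02) z + (0.29) z^2:
  Set 1 + (0.02) z + (0.29) z^2 = 0, i.e. a z^2 + b z + c = 0 with a = 0.29, b = 0.02, c = 1.
  Discriminant D = b^2 - 4ac = (0.02)^2 - 4*(0.29)*1 = 0.0004 - (1.16) = -1.1596.
  D < 0, so the roots are the complex-conjugate pair z = (-b +/- i sqrt(-D)) / (2a) = -0.0345 +/- 1.8566i.
  For a conjugate pair |z|^2 = z * conj(z) = (product of roots) = c/a = 1/(0.29) = 3.448276, so |z| = sqrt(3.448276) = 1.857 for both roots.
Moduli of all roots: 5.0000, 1.8570, 1.8570.
All moduli strictly greater than 1? Yes.
Verdict: Stationary.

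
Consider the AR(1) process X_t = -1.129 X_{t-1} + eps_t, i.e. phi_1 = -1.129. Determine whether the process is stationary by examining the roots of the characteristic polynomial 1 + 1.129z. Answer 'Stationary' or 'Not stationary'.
\text{Not stationary}

The AR(p) characteristic polynomial is P(z) = 1 + 1.129z.
Stationarity requires all roots to lie outside the unit circle, i.e. |z| > 1 for every root.
This is linear in z: 1 + (1.129) z = 0  =>  z = -1/(1.129) = -0.88574,  |z| = 0.88574.
Moduli of all roots: 0.8857.
All moduli strictly greater than 1? No.
Verdict: Not stationary.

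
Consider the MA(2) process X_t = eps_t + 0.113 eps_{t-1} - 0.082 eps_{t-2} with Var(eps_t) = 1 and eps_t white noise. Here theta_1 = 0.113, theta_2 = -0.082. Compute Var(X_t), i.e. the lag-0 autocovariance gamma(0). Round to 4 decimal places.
\gamma(0) = 1.0195

For an MA(q) process X_t = eps_t + sum_i theta_i eps_{t-i} with
Var(eps_t) = sigma^2, the variance is
  gamma(0) = sigma^2 * (1 + sum_i theta_i^2).
  sum_i theta_i^2 = (0.113)^2 + (-0.082)^2 = 0.012769 + 0.006724 = 0.019493.
  gamma(0) = 1 * (1 + 0.019493) = 1 * 1.019493 = 1.019493, which rounds to 1.0195.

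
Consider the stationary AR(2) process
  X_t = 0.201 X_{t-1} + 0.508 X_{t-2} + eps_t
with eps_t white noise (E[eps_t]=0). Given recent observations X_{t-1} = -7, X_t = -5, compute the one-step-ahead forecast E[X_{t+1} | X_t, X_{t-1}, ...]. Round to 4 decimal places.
E[X_{t+1} \mid \mathcal F_t] = -4.5610

For an AR(p) model X_t = c + sum_i phi_i X_{t-i} + eps_t, the
one-step-ahead conditional mean is
  E[X_{t+1} | X_t, ...] = c + sum_i phi_i X_{t+1-i}.
Substitute known values:
  E[X_{t+1} | ...] = (0.201) * (-5) + (0.508) * (-7)
                   = -4.5610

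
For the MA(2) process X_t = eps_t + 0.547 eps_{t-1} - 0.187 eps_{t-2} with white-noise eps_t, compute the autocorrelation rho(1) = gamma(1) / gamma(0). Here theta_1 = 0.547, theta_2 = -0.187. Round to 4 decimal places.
\rho(1) = 0.3333

For an MA(q) process with theta_0 = 1, the autocovariance is
  gamma(k) = sigma^2 * sum_{i=0..q-k} theta_i * theta_{i+k},
and rho(k) = gamma(k) / gamma(0). Sigma^2 cancels.
  numerator   = (1)*(0.547) + (0.547)*(-0.187) = 0.444711.
  denominator = (1)^2 + (0.547)^2 + (-0.187)^2 = 1.334178.
  rho(1) = 0.444711 / 1.334178 = 0.3333.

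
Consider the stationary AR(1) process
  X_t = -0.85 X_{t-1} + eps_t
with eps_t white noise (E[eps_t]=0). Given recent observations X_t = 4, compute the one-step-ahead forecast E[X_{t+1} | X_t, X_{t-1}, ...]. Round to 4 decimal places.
E[X_{t+1} \mid \mathcal F_t] = -3.4000

For an AR(p) model X_t = c + sum_i phi_i X_{t-i} + eps_t, the
one-step-ahead conditional mean is
  E[X_{t+1} | X_t, ...] = c + sum_i phi_i X_{t+1-i}.
Substitute known values:
  E[X_{t+1} | ...] = (-0.85) * (4)
                   = -3.4000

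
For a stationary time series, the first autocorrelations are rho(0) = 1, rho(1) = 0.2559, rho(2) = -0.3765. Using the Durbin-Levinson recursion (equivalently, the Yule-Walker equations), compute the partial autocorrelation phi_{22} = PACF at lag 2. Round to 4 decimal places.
\phi_{22} = -0.4730

The PACF at lag k is phi_{kk}, the last component of the solution
to the Yule-Walker system G_k phi = r_k where
  (G_k)_{ij} = rho(|i - j|), (r_k)_i = rho(i), i,j = 1..k.
Equivalently, Durbin-Levinson gives phi_{kk} iteratively:
  phi_{11} = rho(1)
  phi_{kk} = [rho(k) - sum_{j=1..k-1} phi_{k-1,j} rho(k-j)]
            / [1 - sum_{j=1..k-1} phi_{k-1,j} rho(j)],
  phi_{k,j} = phi_{k-1,j} - phi_{kk} phi_{k-1,k-j},  j = 1..k-1.
Step k = 1:
  phi_11 = rho(1) = 0.2559.
Step k = 2:
  phi_22 = [rho(2) - phi_11 rho(1)] / [1 - phi_11 rho(1)] = [-0.3765 - (0.2559)(0.2559)] / [1 - (0.2559)(0.2559)]
         = -0.44198481 / 0.93451519 = -0.473.
Therefore phi_{22} = -0.4730.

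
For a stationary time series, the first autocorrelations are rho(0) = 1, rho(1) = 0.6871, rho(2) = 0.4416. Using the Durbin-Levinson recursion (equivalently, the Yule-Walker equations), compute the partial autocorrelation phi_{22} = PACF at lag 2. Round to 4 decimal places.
\phi_{22} = -0.0578

The PACF at lag k is phi_{kk}, the last component of the solution
to the Yule-Walker system G_k phi = r_k where
  (G_k)_{ij} = rho(|i - j|), (r_k)_i = rho(i), i,j = 1..k.
Equivalently, Durbin-Levinson gives phi_{kk} iteratively:
  phi_{11} = rho(1)
  phi_{kk} = [rho(k) - sum_{j=1..k-1} phi_{k-1,j} rho(k-j)]
            / [1 - sum_{j=1..k-1} phi_{k-1,j} rho(j)],
  phi_{k,j} = phi_{k-1,j} - phi_{kk} phi_{k-1,k-j},  j = 1..k-1.
Step k = 1:
  phi_11 = rho(1) = 0.6871.
Step k = 2:
  phi_22 = [rho(2) - phi_11 rho(1)] / [1 - phi_11 rho(1)] = [0.4416 - (0.6871)(0.6871)] / [1 - (0.6871)(0.6871)]
         = -0.03050641 / 0.52789359 = -0.0578.
Therefore phi_{22} = -0.0578.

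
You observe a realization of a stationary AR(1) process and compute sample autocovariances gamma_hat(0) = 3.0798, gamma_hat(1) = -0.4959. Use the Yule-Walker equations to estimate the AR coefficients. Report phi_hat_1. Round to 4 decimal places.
\hat\phi_{1} = -0.1610

The Yule-Walker equations for an AR(p) process read, in matrix form,
  Gamma_p phi = r_p,   with   (Gamma_p)_{ij} = gamma(|i - j|),
                       (r_p)_i = gamma(i),   i,j = 1..p.
Substitute the sample gammas (Toeplitz matrix and right-hand side of size 1):
  Gamma_p = [[3.0798]]
  r_p     = [-0.4959]
With p = 1 this is the single equation gamma(0) phi_1 = gamma(1):
  phi_hat_1 = gamma(1) / gamma(0) = -0.4959 / 3.0798 = -0.1610.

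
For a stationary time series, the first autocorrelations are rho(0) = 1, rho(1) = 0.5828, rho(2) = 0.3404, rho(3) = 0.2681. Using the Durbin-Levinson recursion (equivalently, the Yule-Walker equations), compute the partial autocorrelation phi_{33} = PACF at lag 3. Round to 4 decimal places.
\phi_{33} = 0.1049

The PACF at lag k is phi_{kk}, the last component of the solution
to the Yule-Walker system G_k phi = r_k where
  (G_k)_{ij} = rho(|i - j|), (r_k)_i = rho(i), i,j = 1..k.
Equivalently, Durbin-Levinson gives phi_{kk} iteratively:
  phi_{11} = rho(1)
  phi_{kk} = [rho(k) - sum_{j=1..k-1} phi_{k-1,j} rho(k-j)]
            / [1 - sum_{j=1..k-1} phi_{k-1,j} rho(j)],
  phi_{k,j} = phi_{k-1,j} - phi_{kk} phi_{k-1,k-j},  j = 1..k-1.
Step k = 1:
  phi_11 = rho(1) = 0.5828.
Step k = 2:
  phi_22 = [rho(2) - phi_11 rho(1)] / [1 - phi_11 rho(1)] = [0.3404 - (0.5828)(0.5828)] / [1 - (0.5828)(0.5828)]
         = 0.00074416 / 0.66034416 = 0.001127.
  Update: phi_21 = phi_11 - phi_22 phi_11 = 0.5828 - (0.001127)(0.5828) = 0.582143.
Step k = 3:
  phi_33 = [rho(3) - phi_21 rho(2) - phi_22 rho(1)] / [1 - phi_21 rho(1) - phi_22 rho(2)]
    numerator   = 0.2681 - (0.582143)(0.3404) - (0.001127)(0.5828) = 0.06928167
    denominator = 1 - (0.582143)(0.5828) - (0.001127)(0.3404) = 0.66034332
  phi_33 = 0.06928167 / 0.66034332 = 0.1049.
Therefore phi_{33} = 0.1049.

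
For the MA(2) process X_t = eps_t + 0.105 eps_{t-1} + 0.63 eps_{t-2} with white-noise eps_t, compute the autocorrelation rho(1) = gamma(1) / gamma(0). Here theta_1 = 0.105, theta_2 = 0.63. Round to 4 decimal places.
\rho(1) = 0.1216

For an MA(q) process with theta_0 = 1, the autocovariance is
  gamma(k) = sigma^2 * sum_{i=0..q-k} theta_i * theta_{i+k},
and rho(k) = gamma(k) / gamma(0). Sigma^2 cancels.
  numerator   = (1)*(0.105) + (0.105)*(0.63) = 0.17115.
  denominator = (1)^2 + (0.105)^2 + (0.63)^2 = 1.407925.
  rho(1) = 0.17115 / 1.407925 = 0.1216.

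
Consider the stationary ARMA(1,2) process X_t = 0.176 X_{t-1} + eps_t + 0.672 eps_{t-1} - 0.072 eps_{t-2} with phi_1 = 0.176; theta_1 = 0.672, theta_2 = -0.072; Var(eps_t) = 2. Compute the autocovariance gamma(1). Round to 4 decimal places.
\gamma(1) = 1.8292

Multiply the model equation by X_{t-k} and take expectations. With theta_0 = psi_0 = 1 and psi_j the MA(infinity) weights, this gives
  gamma(k) - sum_i phi_i gamma(k-i) = c_k,
  c_k = sigma^2 * sum_{j=k..q} theta_j psi_{j-k}   (c_k = 0 for k > q),
using gamma(-m) = gamma(m).
psi-weights needed (psi_j = theta_j + sum_i phi_i psi_{j-i}):
  psi_1 = theta_1 + phi_1 = 0.672 + (0.176) = 0.848
  psi_2 = theta_2 + phi_1 psi_1 = -0.072 + (0.176)(0.848) = 0.077248
Right-hand sides:
  c_0 = sigma^2 (1 + theta_1 psi_1 + theta_2 psi_2) = 2 * (1 + (0.672)(0.848) + (-0.072)(0.077248)) = 2 * 1.564294 = 3.128588
  c_1 = sigma^2 (theta_1 + theta_2 psi_1) = 2 * (0.672 + (-0.072)(0.848)) = 1.221888
  c_2 = sigma^2 theta_2 = 2 * (-0.072) = -0.144
Equations for k = 0 and k = 1 (AR order 1):
  gamma(0) = phi_1 gamma(1) + c_0
  gamma(1) = phi_1 gamma(0) + c_1
Substituting the second into the first: gamma(0) (1 - phi_1^2) = c_0 + phi_1 c_1, so
  gamma(0) = (c_0 + phi_1 c_1) / (1 - phi_1^2) = (3.128588 + (0.176)(1.221888)) / (1 - (0.176)^2) = 3.343641 / 0.969024 = 3.450524.
  gamma(1) = phi_1 gamma(0) + c_1 = (0.176)(3.450524) + (1.221888) = 1.82918.
Therefore gamma(1) = 1.8292 (to 4 decimal places).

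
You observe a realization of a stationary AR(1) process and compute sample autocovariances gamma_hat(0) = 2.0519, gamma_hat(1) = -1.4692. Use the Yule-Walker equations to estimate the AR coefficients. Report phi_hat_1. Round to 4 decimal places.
\hat\phi_{1} = -0.7160

The Yule-Walker equations for an AR(p) process read, in matrix form,
  Gamma_p phi = r_p,   with   (Gamma_p)_{ij} = gamma(|i - j|),
                       (r_p)_i = gamma(i),   i,j = 1..p.
Substitute the sample gammas (Toeplitz matrix and right-hand side of size 1):
  Gamma_p = [[2.0519]]
  r_p     = [-1.4692]
With p = 1 this is the single equation gamma(0) phi_1 = gamma(1):
  phi_hat_1 = gamma(1) / gamma(0) = -1.4692 / 2.0519 = -0.7160.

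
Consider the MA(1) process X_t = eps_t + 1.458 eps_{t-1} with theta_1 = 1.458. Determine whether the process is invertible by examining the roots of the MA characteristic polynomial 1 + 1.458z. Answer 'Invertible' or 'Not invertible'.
\text{Not invertible}

The MA(q) characteristic polynomial is P(z) = 1 + 1.458z.
Invertibility requires all roots to lie outside the unit circle, i.e. |z| > 1 for every root.
This is linear in z: 1 + (1.458) z = 0  =>  z = -1/(1.458) = -0.685871,  |z| = 0.685871.
Moduli of all roots: 0.6859.
All moduli strictly greater than 1? No.
Verdict: Not invertible.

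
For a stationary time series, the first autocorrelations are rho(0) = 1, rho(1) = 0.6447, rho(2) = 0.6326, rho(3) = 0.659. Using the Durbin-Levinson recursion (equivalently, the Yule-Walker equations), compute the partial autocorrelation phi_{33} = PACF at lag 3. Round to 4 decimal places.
\phi_{33} = 0.3240

The PACF at lag k is phi_{kk}, the last component of the solution
to the Yule-Walker system G_k phi = r_k where
  (G_k)_{ij} = rho(|i - j|), (r_k)_i = rho(i), i,j = 1..k.
Equivalently, Durbin-Levinson gives phi_{kk} iteratively:
  phi_{11} = rho(1)
  phi_{kk} = [rho(k) - sum_{j=1..k-1} phi_{k-1,j} rho(k-j)]
            / [1 - sum_{j=1..k-1} phi_{k-1,j} rho(j)],
  phi_{k,j} = phi_{k-1,j} - phi_{kk} phi_{k-1,k-j},  j = 1..k-1.
Step k = 1:
  phi_11 = rho(1) = 0.6447.
Step k = 2:
  phi_22 = [rho(2) - phi_11 rho(1)] / [1 - phi_11 rho(1)] = [0.6326 - (0.6447)(0.6447)] / [1 - (0.6447)(0.6447)]
         = 0.21696191 / 0.58436191 = 0.37128.
  Update: phi_21 = phi_11 - phi_22 phi_11 = 0.6447 - (0.37128)(0.6447) = 0.405336.
Step k = 3:
  phi_33 = [rho(3) - phi_21 rho(2) - phi_22 rho(1)] / [1 - phi_21 rho(1) - phi_22 rho(2)]
    numerator   = 0.659 - (0.405336)(0.6326) - (0.37128)(0.6447) = 0.16322036
    denominator = 1 - (0.405336)(0.6447) - (0.37128)(0.6326) = 0.50380828
  phi_33 = 0.16322036 / 0.50380828 = 0.324.
Therefore phi_{33} = 0.3240.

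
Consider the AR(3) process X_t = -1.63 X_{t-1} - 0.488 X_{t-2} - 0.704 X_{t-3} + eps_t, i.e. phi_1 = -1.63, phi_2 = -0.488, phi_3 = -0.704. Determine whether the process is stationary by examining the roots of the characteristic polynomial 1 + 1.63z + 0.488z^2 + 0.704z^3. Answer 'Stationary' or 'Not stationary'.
\text{Not stationary}

The AR(p) characteristic polynomial is P(z) = 1 + 1.63z + 0.488z^2 + 0.704z^3.
Stationarity requires all roots to lie outside the unit circle, i.e. |z| > 1 for every root.
Degree 3: look for a simple real root z0 first, then factor out (1 - z/z0) and solve the remaining quadratic.
Testing z0 = -0.625: P(-0.625) = 1 + (1.63)(-0.625) + (0.488)(-0.625)^2 + (0.704)(-0.625)^3
  = 1 + (-1.01875) + (0.190625) + (-0.171875) = 0.  So z_0 = -0.625 is a root, |z_0| = 0.625.
Divide out the factor (1 + 1.6 z) = (1 - z/z0) (since 1/z0 = -1.6):
  P(z) = (1 + 1.6 z)(1 + (0.03) z + (0.44) z^2)
  [check: z-coef 0.03 - (-1.6) = 1.63; z^2-coef 0.44 - (-1.6)(0.03) = 0.488; z^3-coef -(-1.6)(0.44) = 0.704.]
Remaining roots from the quadratic factor 1 + (0.03) z + (0.44) z^2:
  Set 1 + (0.03) z + (0.44) z^2 = 0, i.e. a z^2 + b z + c = 0 with a = 0.44, b = 0.03, c = 1.
  Discriminant D = b^2 - 4ac = (0.03)^2 - 4*(0.44)*1 = 0.0009 - (1.76) = -1.7591.
  D < 0, so the roots are the complex-conjugate pair z = (-b +/- i sqrt(-D)) / (2a) = -0.0341 +/- 1.5072i.
  For a conjugate pair |z|^2 = z * conj(z) = (product of roots) = c/a = 1/(0.44) = 2.272727, so |z| = sqrt(2.272727) = 1.5076 for both roots.
Moduli of all roots: 0.6250, 1.5076, 1.5076.
All moduli strictly greater than 1? No.
Verdict: Not stationary.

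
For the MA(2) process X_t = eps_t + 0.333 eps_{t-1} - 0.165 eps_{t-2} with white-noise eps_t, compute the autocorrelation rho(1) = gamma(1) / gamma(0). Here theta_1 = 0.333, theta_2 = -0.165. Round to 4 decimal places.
\rho(1) = 0.2443

For an MA(q) process with theta_0 = 1, the autocovariance is
  gamma(k) = sigma^2 * sum_{i=0..q-k} theta_i * theta_{i+k},
and rho(k) = gamma(k) / gamma(0). Sigma^2 cancels.
  numerator   = (1)*(0.333) + (0.333)*(-0.165) = 0.278055.
  denominator = (1)^2 + (0.333)^2 + (-0.165)^2 = 1.138114.
  rho(1) = 0.278055 / 1.138114 = 0.2443.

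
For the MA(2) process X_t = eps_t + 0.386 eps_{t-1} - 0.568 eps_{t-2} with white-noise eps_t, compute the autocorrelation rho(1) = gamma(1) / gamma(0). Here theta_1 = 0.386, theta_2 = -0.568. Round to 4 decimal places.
\rho(1) = 0.1133

For an MA(q) process with theta_0 = 1, the autocovariance is
  gamma(k) = sigma^2 * sum_{i=0..q-k} theta_i * theta_{i+k},
and rho(k) = gamma(k) / gamma(0). Sigma^2 cancels.
  numerator   = (1)*(0.386) + (0.386)*(-0.568) = 0.166752.
  denominator = (1)^2 + (0.386)^2 + (-0.568)^2 = 1.47162.
  rho(1) = 0.166752 / 1.47162 = 0.1133.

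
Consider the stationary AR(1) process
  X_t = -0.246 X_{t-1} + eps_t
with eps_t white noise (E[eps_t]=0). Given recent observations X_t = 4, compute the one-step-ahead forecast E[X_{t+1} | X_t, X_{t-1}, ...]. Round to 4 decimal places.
E[X_{t+1} \mid \mathcal F_t] = -0.9840

For an AR(p) model X_t = c + sum_i phi_i X_{t-i} + eps_t, the
one-step-ahead conditional mean is
  E[X_{t+1} | X_t, ...] = c + sum_i phi_i X_{t+1-i}.
Substitute known values:
  E[X_{t+1} | ...] = (-0.246) * (4)
                   = -0.9840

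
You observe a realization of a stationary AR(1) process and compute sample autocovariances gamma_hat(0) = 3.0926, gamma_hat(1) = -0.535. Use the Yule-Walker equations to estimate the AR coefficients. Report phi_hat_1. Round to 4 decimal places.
\hat\phi_{1} = -0.1730

The Yule-Walker equations for an AR(p) process read, in matrix form,
  Gamma_p phi = r_p,   with   (Gamma_p)_{ij} = gamma(|i - j|),
                       (r_p)_i = gamma(i),   i,j = 1..p.
Substitute the sample gammas (Toeplitz matrix and right-hand side of size 1):
  Gamma_p = [[3.0926]]
  r_p     = [-0.535]
With p = 1 this is the single equation gamma(0) phi_1 = gamma(1):
  phi_hat_1 = gamma(1) / gamma(0) = -0.535 / 3.0926 = -0.1730.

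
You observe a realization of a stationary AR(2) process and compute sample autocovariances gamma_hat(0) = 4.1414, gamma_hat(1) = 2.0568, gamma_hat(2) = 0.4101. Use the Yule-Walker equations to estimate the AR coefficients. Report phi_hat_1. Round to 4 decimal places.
\hat\phi_{1} = 0.5940

The Yule-Walker equations for an AR(p) process read, in matrix form,
  Gamma_p phi = r_p,   with   (Gamma_p)_{ij} = gamma(|i - j|),
                       (r_p)_i = gamma(i),   i,j = 1..p.
Substitute the sample gammas (Toeplitz matrix and right-hand side of size 2):
  Gamma_p = [[4.1414, 2.0568], [2.0568, 4.1414]]
  r_p     = [2.0568, 0.4101]
Written out:
  4.1414 phi_1 + 2.0568 phi_2 = 2.0568
  2.0568 phi_1 + 4.1414 phi_2 = 0.4101
Solve by Cramer's rule:
  det = gamma(0)^2 - gamma(1)^2 = (4.1414)^2 - (2.0568)^2 = 17.15119396 - 4.23042624 = 12.92076772
  phi_hat_1 = [gamma(1) gamma(0) - gamma(1) gamma(2)] / det = [(2.0568)(4.1414) - (2.0568)(0.4101)] / 12.92076772 = 7.67453784 / 12.92076772 = 0.594
  phi_hat_2 = [gamma(0) gamma(2) - gamma(1)^2] / det = [(4.1414)(0.4101) - (2.0568)^2] / 12.92076772 = -2.5320381 / 12.92076772 = -0.196
So phi_hat = [0.5940, -0.1960].
Therefore phi_hat_1 = 0.5940.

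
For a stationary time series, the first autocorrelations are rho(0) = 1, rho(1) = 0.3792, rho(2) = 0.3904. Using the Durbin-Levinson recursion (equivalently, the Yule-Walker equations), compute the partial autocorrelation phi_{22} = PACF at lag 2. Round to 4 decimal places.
\phi_{22} = 0.2880

The PACF at lag k is phi_{kk}, the last component of the solution
to the Yule-Walker system G_k phi = r_k where
  (G_k)_{ij} = rho(|i - j|), (r_k)_i = rho(i), i,j = 1..k.
Equivalently, Durbin-Levinson gives phi_{kk} iteratively:
  phi_{11} = rho(1)
  phi_{kk} = [rho(k) - sum_{j=1..k-1} phi_{k-1,j} rho(k-j)]
            / [1 - sum_{j=1..k-1} phi_{k-1,j} rho(j)],
  phi_{k,j} = phi_{k-1,j} - phi_{kk} phi_{k-1,k-j},  j = 1..k-1.
Step k = 1:
  phi_11 = rho(1) = 0.3792.
Step k = 2:
  phi_22 = [rho(2) - phi_11 rho(1)] / [1 - phi_11 rho(1)] = [0.3904 - (0.3792)(0.3792)] / [1 - (0.3792)(0.3792)]
         = 0.24660736 / 0.85620736 = 0.288.
Therefore phi_{22} = 0.2880.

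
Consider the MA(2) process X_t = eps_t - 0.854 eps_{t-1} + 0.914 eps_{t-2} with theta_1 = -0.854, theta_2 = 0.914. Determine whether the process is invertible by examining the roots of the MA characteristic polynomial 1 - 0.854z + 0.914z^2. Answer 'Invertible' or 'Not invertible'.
\text{Invertible}

The MA(q) characteristic polynomial is P(z) = 1 - 0.854z + 0.914z^2.
Invertibility requires all roots to lie outside the unit circle, i.e. |z| > 1 for every root.
Set 1 + (-0.854) z + (0.914) z^2 = 0, i.e. a z^2 + b z + c = 0 with a = 0.914, b = -0.854, c = 1.
Discriminant D = b^2 - 4ac = (-0.854)^2 - 4*(0.914)*1 = 0.729316 - (3.656) = -2.926684.
D < 0, so the roots are the complex-conjugate pair z = (-b +/- i sqrt(-D)) / (2a) = 0.4672 +/- 0.9359i.
For a conjugate pair |z|^2 = z * conj(z) = (product of roots) = c/a = 1/(0.914) = 1.094092, so |z| = sqrt(1.094092) = 1.046 for both roots.
Moduli of all roots: 1.0460, 1.0460.
All moduli strictly greater than 1? Yes.
Verdict: Invertible.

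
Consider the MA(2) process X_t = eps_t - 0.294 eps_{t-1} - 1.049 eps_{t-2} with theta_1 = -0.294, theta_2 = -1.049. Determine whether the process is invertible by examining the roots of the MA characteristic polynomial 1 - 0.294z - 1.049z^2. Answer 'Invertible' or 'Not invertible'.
\text{Not invertible}

The MA(q) characteristic polynomial is P(z) = 1 - 0.294z - 1.049z^2.
Invertibility requires all roots to lie outside the unit circle, i.e. |z| > 1 for every root.
Set 1 + (-0.294) z + (-1.049) z^2 = 0, i.e. a z^2 + b z + c = 0 with a = -1.049, b = -0.294, c = 1.
Discriminant D = b^2 - 4ac = (-0.294)^2 - 4*(-1.049)*1 = 0.086436 - (-4.196) = 4.282436.
D >= 0, so the roots are real: z = (-b +/- sqrt(D)) / (2a) = (0.294 +/- 2.069405) / (-2.098).
  z_1 = (0.294 + 2.069405) / (-2.098) = -1.1265,   |z_1| = 1.1265.
  z_2 = (0.294 - 2.069405) / (-2.098) = 0.8462,   |z_2| = 0.8462.
Moduli of all roots: 1.1265, 0.8462.
All moduli strictly greater than 1? No.
Verdict: Not invertible.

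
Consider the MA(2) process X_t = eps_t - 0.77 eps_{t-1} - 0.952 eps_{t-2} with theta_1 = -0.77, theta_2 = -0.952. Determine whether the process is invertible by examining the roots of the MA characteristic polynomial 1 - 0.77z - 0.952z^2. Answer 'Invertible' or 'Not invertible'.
\text{Not invertible}

The MA(q) characteristic polynomial is P(z) = 1 - 0.77z - 0.952z^2.
Invertibility requires all roots to lie outside the unit circle, i.e. |z| > 1 for every root.
Set 1 + (-0.77) z + (-0.952) z^2 = 0, i.e. a z^2 + b z + c = 0 with a = -0.952, b = -0.77, c = 1.
Discriminant D = b^2 - 4ac = (-0.77)^2 - 4*(-0.952)*1 = 0.5929 - (-3.808) = 4.4009.
D >= 0, so the roots are real: z = (-b +/- sqrt(D)) / (2a) = (0.77 +/- 2.097832) / (-1.904).
  z_1 = (0.77 + 2.097832) / (-1.904) = -1.5062,   |z_1| = 1.5062.
  z_2 = (0.77 - 2.097832) / (-1.904) = 0.6974,   |z_2| = 0.6974.
Moduli of all roots: 1.5062, 0.6974.
All moduli strictly greater than 1? No.
Verdict: Not invertible.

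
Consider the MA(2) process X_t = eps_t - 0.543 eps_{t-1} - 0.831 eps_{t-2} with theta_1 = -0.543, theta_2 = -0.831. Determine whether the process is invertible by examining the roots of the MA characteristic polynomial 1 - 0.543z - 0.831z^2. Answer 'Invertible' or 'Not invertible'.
\text{Not invertible}

The MA(q) characteristic polynomial is P(z) = 1 - 0.543z - 0.831z^2.
Invertibility requires all roots to lie outside the unit circle, i.e. |z| > 1 for every root.
Set 1 + (-0.543) z + (-0.831) z^2 = 0, i.e. a z^2 + b z + c = 0 with a = -0.831, b = -0.543, c = 1.
Discriminant D = b^2 - 4ac = (-0.543)^2 - 4*(-0.831)*1 = 0.294849 - (-3.324) = 3.618849.
D >= 0, so the roots are real: z = (-b +/- sqrt(D)) / (2a) = (0.543 +/- 1.902327) / (-1.662).
  z_1 = (0.543 + 1.902327) / (-1.662) = -1.4713,   |z_1| = 1.4713.
  z_2 = (0.543 - 1.902327) / (-1.662) = 0.8179,   |z_2| = 0.8179.
Moduli of all roots: 1.4713, 0.8179.
All moduli strictly greater than 1? No.
Verdict: Not invertible.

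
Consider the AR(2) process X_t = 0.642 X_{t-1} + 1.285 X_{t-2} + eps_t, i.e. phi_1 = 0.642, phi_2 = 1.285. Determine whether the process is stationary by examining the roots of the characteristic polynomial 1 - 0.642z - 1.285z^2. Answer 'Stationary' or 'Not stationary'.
\text{Not stationary}

The AR(p) characteristic polynomial is P(z) = 1 - 0.642z - 1.285z^2.
Stationarity requires all roots to lie outside the unit circle, i.e. |z| > 1 for every root.
Set 1 + (-0.642) z + (-1.285) z^2 = 0, i.e. a z^2 + b z + c = 0 with a = -1.285, b = -0.642, c = 1.
Discriminant D = b^2 - 4ac = (-0.642)^2 - 4*(-1.285)*1 = 0.412164 - (-5.14) = 5.552164.
D >= 0, so the roots are real: z = (-b +/- sqrt(D)) / (2a) = (0.642 +/- 2.356303) / (-2.57).
  z_1 = (0.642 + 2.356303) / (-2.57) = -1.1667,   |z_1| = 1.1667.
  z_2 = (0.642 - 2.356303) / (-2.57) = 0.667,   |z_2| = 0.667.
Moduli of all roots: 1.1667, 0.6670.
All moduli strictly greater than 1? No.
Verdict: Not stationary.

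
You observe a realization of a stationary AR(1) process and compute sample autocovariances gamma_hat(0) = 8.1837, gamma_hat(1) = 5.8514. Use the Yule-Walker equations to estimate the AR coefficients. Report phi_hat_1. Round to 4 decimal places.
\hat\phi_{1} = 0.7150

The Yule-Walker equations for an AR(p) process read, in matrix form,
  Gamma_p phi = r_p,   with   (Gamma_p)_{ij} = gamma(|i - j|),
                       (r_p)_i = gamma(i),   i,j = 1..p.
Substitute the sample gammas (Toeplitz matrix and right-hand side of size 1):
  Gamma_p = [[8.1837]]
  r_p     = [5.8514]
With p = 1 this is the single equation gamma(0) phi_1 = gamma(1):
  phi_hat_1 = gamma(1) / gamma(0) = 5.8514 / 8.1837 = 0.7150.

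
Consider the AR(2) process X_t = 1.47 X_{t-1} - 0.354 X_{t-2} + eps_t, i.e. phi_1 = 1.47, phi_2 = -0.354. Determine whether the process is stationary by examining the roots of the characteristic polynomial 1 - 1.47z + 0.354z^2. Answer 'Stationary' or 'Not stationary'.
\text{Not stationary}

The AR(p) characteristic polynomial is P(z) = 1 - 1.47z + 0.354z^2.
Stationarity requires all roots to lie outside the unit circle, i.e. |z| > 1 for every root.
Set 1 + (-1.47) z + (0.354) z^2 = 0, i.e. a z^2 + b z + c = 0 with a = 0.354, b = -1.47, c = 1.
Discriminant D = b^2 - 4ac = (-1.47)^2 - 4*(0.354)*1 = 2.1609 - (1.416) = 0.7449.
D >= 0, so the roots are real: z = (-b +/- sqrt(D)) / (2a) = (1.47 +/- 0.863076) / (0.708).
  z_1 = (1.47 + 0.863076) / (0.708) = 3.2953,   |z_1| = 3.2953.
  z_2 = (1.47 - 0.863076) / (0.708) = 0.8572,   |z_2| = 0.8572.
Moduli of all roots: 3.2953, 0.8572.
All moduli strictly greater than 1? No.
Verdict: Not stationary.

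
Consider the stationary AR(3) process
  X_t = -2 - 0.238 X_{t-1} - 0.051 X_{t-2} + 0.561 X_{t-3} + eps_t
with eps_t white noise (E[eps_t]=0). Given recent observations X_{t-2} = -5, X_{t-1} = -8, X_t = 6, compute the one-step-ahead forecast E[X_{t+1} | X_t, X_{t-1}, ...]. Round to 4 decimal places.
E[X_{t+1} \mid \mathcal F_t] = -5.8250

For an AR(p) model X_t = c + sum_i phi_i X_{t-i} + eps_t, the
one-step-ahead conditional mean is
  E[X_{t+1} | X_t, ...] = c + sum_i phi_i X_{t+1-i}.
Substitute known values:
  E[X_{t+1} | ...] = -2 + (-0.238) * (6) + (-0.051) * (-8) + (0.561) * (-5)
                   = -5.8250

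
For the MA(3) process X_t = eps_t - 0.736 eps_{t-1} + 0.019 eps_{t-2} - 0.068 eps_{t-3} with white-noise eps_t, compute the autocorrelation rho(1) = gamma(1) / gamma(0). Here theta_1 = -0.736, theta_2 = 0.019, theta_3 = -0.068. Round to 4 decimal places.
\rho(1) = -0.4857

For an MA(q) process with theta_0 = 1, the autocovariance is
  gamma(k) = sigma^2 * sum_{i=0..q-k} theta_i * theta_{i+k},
and rho(k) = gamma(k) / gamma(0). Sigma^2 cancels.
  numerator   = (1)*(-0.736) + (-0.736)*(0.019) + (0.019)*(-0.068) = -0.751276.
  denominator = (1)^2 + (-0.736)^2 + (0.019)^2 + (-0.068)^2 = 1.546681.
  rho(1) = -0.751276 / 1.546681 = -0.4857.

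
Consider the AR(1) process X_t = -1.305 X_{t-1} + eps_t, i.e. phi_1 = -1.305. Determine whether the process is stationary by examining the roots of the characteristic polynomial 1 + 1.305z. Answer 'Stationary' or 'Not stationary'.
\text{Not stationary}

The AR(p) characteristic polynomial is P(z) = 1 + 1.305z.
Stationarity requires all roots to lie outside the unit circle, i.e. |z| > 1 for every root.
This is linear in z: 1 + (1.305) z = 0  =>  z = -1/(1.305) = -0.766284,  |z| = 0.766284.
Moduli of all roots: 0.7663.
All moduli strictly greater than 1? No.
Verdict: Not stationary.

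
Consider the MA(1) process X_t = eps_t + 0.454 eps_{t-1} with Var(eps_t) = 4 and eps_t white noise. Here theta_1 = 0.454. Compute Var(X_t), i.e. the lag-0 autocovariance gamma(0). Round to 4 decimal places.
\gamma(0) = 4.8245

For an MA(q) process X_t = eps_t + sum_i theta_i eps_{t-i} with
Var(eps_t) = sigma^2, the variance is
  gamma(0) = sigma^2 * (1 + sum_i theta_i^2).
  sum_i theta_i^2 = (0.454)^2 = 0.206116.
  gamma(0) = 4 * (1 + 0.206116) = 4 * 1.206116 = 4.824464, which rounds to 4.8245.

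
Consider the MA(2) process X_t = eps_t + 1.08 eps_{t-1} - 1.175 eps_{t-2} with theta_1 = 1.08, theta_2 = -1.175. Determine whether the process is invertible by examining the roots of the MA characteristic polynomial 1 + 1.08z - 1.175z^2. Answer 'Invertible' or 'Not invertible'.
\text{Not invertible}

The MA(q) characteristic polynomial is P(z) = 1 + 1.08z - 1.175z^2.
Invertibility requires all roots to lie outside the unit circle, i.e. |z| > 1 for every root.
Set 1 + (1.08) z + (-1.175) z^2 = 0, i.e. a z^2 + b z + c = 0 with a = -1.175, b = 1.08, c = 1.
Discriminant D = b^2 - 4ac = (1.08)^2 - 4*(-1.175)*1 = 1.1664 - (-4.7) = 5.8664.
D >= 0, so the roots are real: z = (-b +/- sqrt(D)) / (2a) = (-1.08 +/- 2.422065) / (-2.35).
  z_1 = (-1.08 + 2.422065) / (-2.35) = -0.5711,   |z_1| = 0.5711.
  z_2 = (-1.08 - 2.422065) / (-2.35) = 1.4902,   |z_2| = 1.4902.
Moduli of all roots: 0.5711, 1.4902.
All moduli strictly greater than 1? No.
Verdict: Not invertible.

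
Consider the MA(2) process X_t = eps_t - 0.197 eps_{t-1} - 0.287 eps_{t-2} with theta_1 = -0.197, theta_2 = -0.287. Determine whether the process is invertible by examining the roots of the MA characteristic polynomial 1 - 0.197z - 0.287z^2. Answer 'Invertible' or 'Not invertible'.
\text{Invertible}

The MA(q) characteristic polynomial is P(z) = 1 - 0.197z - 0.287z^2.
Invertibility requires all roots to lie outside the unit circle, i.e. |z| > 1 for every root.
Set 1 + (-0.197) z + (-0.287) z^2 = 0, i.e. a z^2 + b z + c = 0 with a = -0.287, b = -0.197, c = 1.
Discriminant D = b^2 - 4ac = (-0.197)^2 - 4*(-0.287)*1 = 0.038809 - (-1.148) = 1.186809.
D >= 0, so the roots are real: z = (-b +/- sqrt(D)) / (2a) = (0.197 +/- 1.089408) / (-0.574).
  z_1 = (0.197 + 1.089408) / (-0.574) = -2.2411,   |z_1| = 2.2411.
  z_2 = (0.197 - 1.089408) / (-0.574) = 1.5547,   |z_2| = 1.5547.
Moduli of all roots: 2.2411, 1.5547.
All moduli strictly greater than 1? Yes.
Verdict: Invertible.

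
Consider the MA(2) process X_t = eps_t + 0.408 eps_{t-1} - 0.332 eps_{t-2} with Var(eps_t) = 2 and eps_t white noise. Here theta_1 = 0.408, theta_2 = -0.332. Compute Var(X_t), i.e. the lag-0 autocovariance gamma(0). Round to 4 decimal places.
\gamma(0) = 2.5534

For an MA(q) process X_t = eps_t + sum_i theta_i eps_{t-i} with
Var(eps_t) = sigma^2, the variance is
  gamma(0) = sigma^2 * (1 + sum_i theta_i^2).
  sum_i theta_i^2 = (0.408)^2 + (-0.332)^2 = 0.166464 + 0.110224 = 0.276688.
  gamma(0) = 2 * (1 + 0.276688) = 2 * 1.276688 = 2.553376, which rounds to 2.5534.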